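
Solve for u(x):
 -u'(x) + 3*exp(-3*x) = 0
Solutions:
 u(x) = C1 - exp(-3*x)


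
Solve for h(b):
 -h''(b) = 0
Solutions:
 h(b) = C1 + C2*b


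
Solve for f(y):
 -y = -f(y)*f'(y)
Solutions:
 f(y) = -sqrt(C1 + y^2)
 f(y) = sqrt(C1 + y^2)


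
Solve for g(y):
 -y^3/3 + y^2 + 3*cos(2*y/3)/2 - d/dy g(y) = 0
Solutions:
 g(y) = C1 - y^4/12 + y^3/3 + 9*sin(2*y/3)/4


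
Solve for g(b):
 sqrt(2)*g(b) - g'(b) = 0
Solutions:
 g(b) = C1*exp(sqrt(2)*b)


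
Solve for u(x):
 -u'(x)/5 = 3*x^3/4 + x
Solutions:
 u(x) = C1 - 15*x^4/16 - 5*x^2/2


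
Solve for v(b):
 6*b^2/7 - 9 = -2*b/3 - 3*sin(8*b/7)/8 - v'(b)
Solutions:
 v(b) = C1 - 2*b^3/7 - b^2/3 + 9*b + 21*cos(8*b/7)/64


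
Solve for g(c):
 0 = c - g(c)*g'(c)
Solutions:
 g(c) = -sqrt(C1 + c^2)
 g(c) = sqrt(C1 + c^2)


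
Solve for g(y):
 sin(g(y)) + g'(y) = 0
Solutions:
 g(y) = -acos((-C1 - exp(2*y))/(C1 - exp(2*y))) + 2*pi
 g(y) = acos((-C1 - exp(2*y))/(C1 - exp(2*y)))


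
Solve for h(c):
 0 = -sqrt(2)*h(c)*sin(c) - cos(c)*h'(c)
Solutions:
 h(c) = C1*cos(c)^(sqrt(2))


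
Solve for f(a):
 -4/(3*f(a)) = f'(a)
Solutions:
 f(a) = -sqrt(C1 - 24*a)/3
 f(a) = sqrt(C1 - 24*a)/3


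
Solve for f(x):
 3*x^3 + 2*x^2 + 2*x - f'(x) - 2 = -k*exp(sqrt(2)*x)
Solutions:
 f(x) = C1 + sqrt(2)*k*exp(sqrt(2)*x)/2 + 3*x^4/4 + 2*x^3/3 + x^2 - 2*x


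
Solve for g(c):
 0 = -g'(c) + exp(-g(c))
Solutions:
 g(c) = log(C1 + c)


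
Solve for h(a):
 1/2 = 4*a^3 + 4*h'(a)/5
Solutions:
 h(a) = C1 - 5*a^4/4 + 5*a/8


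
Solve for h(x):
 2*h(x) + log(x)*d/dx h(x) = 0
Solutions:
 h(x) = C1*exp(-2*li(x))


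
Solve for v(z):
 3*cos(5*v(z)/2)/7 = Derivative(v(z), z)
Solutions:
 -3*z/7 - log(sin(5*v(z)/2) - 1)/5 + log(sin(5*v(z)/2) + 1)/5 = C1


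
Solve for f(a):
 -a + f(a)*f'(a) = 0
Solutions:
 f(a) = -sqrt(C1 + a^2)
 f(a) = sqrt(C1 + a^2)


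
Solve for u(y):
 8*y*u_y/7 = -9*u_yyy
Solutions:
 u(y) = C1 + Integral(C2*airyai(-2*147^(1/3)*y/21) + C3*airybi(-2*147^(1/3)*y/21), y)


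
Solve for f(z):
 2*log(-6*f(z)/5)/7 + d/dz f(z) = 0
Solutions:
 7*Integral(1/(log(-_y) - log(5) + log(6)), (_y, f(z)))/2 = C1 - z


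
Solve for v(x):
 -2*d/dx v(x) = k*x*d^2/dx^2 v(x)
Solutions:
 v(x) = C1 + x^(((re(k) - 2)*re(k) + im(k)^2)/(re(k)^2 + im(k)^2))*(C2*sin(2*log(x)*Abs(im(k))/(re(k)^2 + im(k)^2)) + C3*cos(2*log(x)*im(k)/(re(k)^2 + im(k)^2)))


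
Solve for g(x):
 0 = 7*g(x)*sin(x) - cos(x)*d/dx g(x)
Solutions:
 g(x) = C1/cos(x)^7


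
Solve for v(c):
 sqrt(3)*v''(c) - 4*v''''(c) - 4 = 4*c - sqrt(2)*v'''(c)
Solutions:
 v(c) = C1 + C2*c + C3*exp(sqrt(2)*c*(1 - sqrt(1 + 8*sqrt(3)))/8) + C4*exp(sqrt(2)*c*(1 + sqrt(1 + 8*sqrt(3)))/8) + 2*sqrt(3)*c^3/9 + 2*c^2*(-sqrt(2) + sqrt(3))/3


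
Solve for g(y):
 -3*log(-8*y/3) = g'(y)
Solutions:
 g(y) = C1 - 3*y*log(-y) + 3*y*(-3*log(2) + 1 + log(3))


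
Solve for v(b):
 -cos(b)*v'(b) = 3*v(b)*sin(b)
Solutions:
 v(b) = C1*cos(b)^3


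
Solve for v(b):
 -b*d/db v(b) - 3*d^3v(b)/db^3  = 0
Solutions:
 v(b) = C1 + Integral(C2*airyai(-3^(2/3)*b/3) + C3*airybi(-3^(2/3)*b/3), b)


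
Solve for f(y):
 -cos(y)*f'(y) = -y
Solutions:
 f(y) = C1 + Integral(y/cos(y), y)


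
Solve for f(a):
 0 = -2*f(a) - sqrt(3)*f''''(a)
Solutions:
 f(a) = (C1*sin(2^(3/4)*3^(7/8)*a/6) + C2*cos(2^(3/4)*3^(7/8)*a/6))*exp(-2^(3/4)*3^(7/8)*a/6) + (C3*sin(2^(3/4)*3^(7/8)*a/6) + C4*cos(2^(3/4)*3^(7/8)*a/6))*exp(2^(3/4)*3^(7/8)*a/6)


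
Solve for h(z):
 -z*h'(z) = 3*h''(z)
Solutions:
 h(z) = C1 + C2*erf(sqrt(6)*z/6)


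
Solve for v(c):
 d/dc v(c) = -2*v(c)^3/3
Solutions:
 v(c) = -sqrt(6)*sqrt(-1/(C1 - 2*c))/2
 v(c) = sqrt(6)*sqrt(-1/(C1 - 2*c))/2


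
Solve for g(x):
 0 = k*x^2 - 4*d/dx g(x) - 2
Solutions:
 g(x) = C1 + k*x^3/12 - x/2


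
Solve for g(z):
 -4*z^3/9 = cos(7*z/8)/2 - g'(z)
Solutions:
 g(z) = C1 + z^4/9 + 4*sin(7*z/8)/7


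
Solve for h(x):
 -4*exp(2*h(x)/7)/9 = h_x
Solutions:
 h(x) = 7*log(-sqrt(-1/(C1 - 4*x))) - 7*log(2) + 7*log(3) + 7*log(14)/2
 h(x) = 7*log(-1/(C1 - 4*x))/2 - 7*log(2) + 7*log(3) + 7*log(14)/2


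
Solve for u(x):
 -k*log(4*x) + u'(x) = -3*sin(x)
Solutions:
 u(x) = C1 + k*x*(log(x) - 1) + 2*k*x*log(2) + 3*cos(x)


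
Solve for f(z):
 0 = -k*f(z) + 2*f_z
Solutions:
 f(z) = C1*exp(k*z/2)


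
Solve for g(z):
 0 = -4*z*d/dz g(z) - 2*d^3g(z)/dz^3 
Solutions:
 g(z) = C1 + Integral(C2*airyai(-2^(1/3)*z) + C3*airybi(-2^(1/3)*z), z)


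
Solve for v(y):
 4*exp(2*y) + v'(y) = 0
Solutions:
 v(y) = C1 - 2*exp(2*y)


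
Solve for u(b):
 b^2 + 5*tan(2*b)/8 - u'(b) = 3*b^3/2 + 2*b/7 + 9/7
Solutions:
 u(b) = C1 - 3*b^4/8 + b^3/3 - b^2/7 - 9*b/7 - 5*log(cos(2*b))/16


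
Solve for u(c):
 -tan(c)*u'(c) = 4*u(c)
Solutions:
 u(c) = C1/sin(c)^4


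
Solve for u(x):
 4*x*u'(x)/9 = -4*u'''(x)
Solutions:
 u(x) = C1 + Integral(C2*airyai(-3^(1/3)*x/3) + C3*airybi(-3^(1/3)*x/3), x)


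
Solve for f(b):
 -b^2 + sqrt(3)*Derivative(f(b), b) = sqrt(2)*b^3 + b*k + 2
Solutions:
 f(b) = C1 + sqrt(6)*b^4/12 + sqrt(3)*b^3/9 + sqrt(3)*b^2*k/6 + 2*sqrt(3)*b/3


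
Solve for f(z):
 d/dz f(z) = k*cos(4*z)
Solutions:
 f(z) = C1 + k*sin(4*z)/4


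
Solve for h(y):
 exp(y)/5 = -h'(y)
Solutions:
 h(y) = C1 - exp(y)/5


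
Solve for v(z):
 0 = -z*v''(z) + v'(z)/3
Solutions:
 v(z) = C1 + C2*z^(4/3)


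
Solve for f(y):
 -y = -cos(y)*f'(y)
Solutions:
 f(y) = C1 + Integral(y/cos(y), y)


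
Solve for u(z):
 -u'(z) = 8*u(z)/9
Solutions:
 u(z) = C1*exp(-8*z/9)


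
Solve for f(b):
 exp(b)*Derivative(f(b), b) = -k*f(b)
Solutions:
 f(b) = C1*exp(k*exp(-b))


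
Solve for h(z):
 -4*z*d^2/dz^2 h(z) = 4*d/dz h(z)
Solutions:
 h(z) = C1 + C2*log(z)


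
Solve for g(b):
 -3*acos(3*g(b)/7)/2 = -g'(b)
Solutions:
 Integral(1/acos(3*_y/7), (_y, g(b))) = C1 + 3*b/2


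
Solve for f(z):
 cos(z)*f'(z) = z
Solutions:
 f(z) = C1 + Integral(z/cos(z), z)


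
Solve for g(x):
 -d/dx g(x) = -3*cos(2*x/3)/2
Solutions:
 g(x) = C1 + 9*sin(2*x/3)/4


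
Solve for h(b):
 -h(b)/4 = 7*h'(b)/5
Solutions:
 h(b) = C1*exp(-5*b/28)


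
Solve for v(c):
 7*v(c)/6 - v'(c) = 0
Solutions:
 v(c) = C1*exp(7*c/6)


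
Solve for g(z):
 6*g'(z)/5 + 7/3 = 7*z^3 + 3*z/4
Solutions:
 g(z) = C1 + 35*z^4/24 + 5*z^2/16 - 35*z/18


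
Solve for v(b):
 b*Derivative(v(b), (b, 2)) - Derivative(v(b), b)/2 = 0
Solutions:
 v(b) = C1 + C2*b^(3/2)


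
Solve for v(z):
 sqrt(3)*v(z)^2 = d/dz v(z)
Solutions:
 v(z) = -1/(C1 + sqrt(3)*z)


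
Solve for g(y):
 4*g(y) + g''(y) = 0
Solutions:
 g(y) = C1*sin(2*y) + C2*cos(2*y)


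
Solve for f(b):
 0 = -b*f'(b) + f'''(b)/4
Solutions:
 f(b) = C1 + Integral(C2*airyai(2^(2/3)*b) + C3*airybi(2^(2/3)*b), b)


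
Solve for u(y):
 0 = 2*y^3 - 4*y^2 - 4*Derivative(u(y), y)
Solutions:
 u(y) = C1 + y^4/8 - y^3/3


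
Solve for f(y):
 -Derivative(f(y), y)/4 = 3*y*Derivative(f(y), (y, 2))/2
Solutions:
 f(y) = C1 + C2*y^(5/6)


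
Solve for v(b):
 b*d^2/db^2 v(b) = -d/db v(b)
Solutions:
 v(b) = C1 + C2*log(b)


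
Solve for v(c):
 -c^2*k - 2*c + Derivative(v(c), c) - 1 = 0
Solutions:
 v(c) = C1 + c^3*k/3 + c^2 + c


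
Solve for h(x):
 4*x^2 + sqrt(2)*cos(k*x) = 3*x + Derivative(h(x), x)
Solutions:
 h(x) = C1 + 4*x^3/3 - 3*x^2/2 + sqrt(2)*sin(k*x)/k


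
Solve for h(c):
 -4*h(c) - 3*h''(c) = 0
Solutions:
 h(c) = C1*sin(2*sqrt(3)*c/3) + C2*cos(2*sqrt(3)*c/3)


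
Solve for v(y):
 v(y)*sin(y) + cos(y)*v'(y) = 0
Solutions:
 v(y) = C1*cos(y)


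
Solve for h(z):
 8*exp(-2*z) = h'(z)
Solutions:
 h(z) = C1 - 4*exp(-2*z)


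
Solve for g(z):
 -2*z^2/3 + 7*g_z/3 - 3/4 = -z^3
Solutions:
 g(z) = C1 - 3*z^4/28 + 2*z^3/21 + 9*z/28


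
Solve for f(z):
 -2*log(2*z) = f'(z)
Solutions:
 f(z) = C1 - 2*z*log(z) - z*log(4) + 2*z


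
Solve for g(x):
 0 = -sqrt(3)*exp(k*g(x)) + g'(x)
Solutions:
 g(x) = Piecewise((log(-1/(C1*k + sqrt(3)*k*x))/k, Ne(k, 0)), (nan, True))
 g(x) = Piecewise((C1 + sqrt(3)*x, Eq(k, 0)), (nan, True))


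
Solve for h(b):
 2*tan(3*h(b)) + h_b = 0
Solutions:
 h(b) = -asin(C1*exp(-6*b))/3 + pi/3
 h(b) = asin(C1*exp(-6*b))/3


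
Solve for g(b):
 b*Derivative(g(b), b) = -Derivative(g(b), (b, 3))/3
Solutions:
 g(b) = C1 + Integral(C2*airyai(-3^(1/3)*b) + C3*airybi(-3^(1/3)*b), b)


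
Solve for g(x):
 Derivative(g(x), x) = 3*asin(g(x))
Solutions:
 Integral(1/asin(_y), (_y, g(x))) = C1 + 3*x


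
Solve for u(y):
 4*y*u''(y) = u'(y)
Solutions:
 u(y) = C1 + C2*y^(5/4)


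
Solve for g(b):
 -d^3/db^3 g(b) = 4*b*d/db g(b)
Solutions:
 g(b) = C1 + Integral(C2*airyai(-2^(2/3)*b) + C3*airybi(-2^(2/3)*b), b)


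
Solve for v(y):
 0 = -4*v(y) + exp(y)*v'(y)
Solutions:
 v(y) = C1*exp(-4*exp(-y))


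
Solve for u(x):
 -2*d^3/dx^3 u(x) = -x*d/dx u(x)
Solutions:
 u(x) = C1 + Integral(C2*airyai(2^(2/3)*x/2) + C3*airybi(2^(2/3)*x/2), x)


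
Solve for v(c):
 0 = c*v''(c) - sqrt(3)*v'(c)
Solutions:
 v(c) = C1 + C2*c^(1 + sqrt(3))


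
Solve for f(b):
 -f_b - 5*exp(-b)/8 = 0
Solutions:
 f(b) = C1 + 5*exp(-b)/8


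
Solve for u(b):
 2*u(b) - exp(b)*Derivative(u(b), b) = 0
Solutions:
 u(b) = C1*exp(-2*exp(-b))


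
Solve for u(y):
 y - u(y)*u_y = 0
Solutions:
 u(y) = -sqrt(C1 + y^2)
 u(y) = sqrt(C1 + y^2)


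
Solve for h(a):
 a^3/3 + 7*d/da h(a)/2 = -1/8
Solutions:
 h(a) = C1 - a^4/42 - a/28


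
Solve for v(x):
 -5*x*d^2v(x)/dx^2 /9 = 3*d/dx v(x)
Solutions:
 v(x) = C1 + C2/x^(22/5)


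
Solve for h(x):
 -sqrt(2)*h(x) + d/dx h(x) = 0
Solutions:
 h(x) = C1*exp(sqrt(2)*x)


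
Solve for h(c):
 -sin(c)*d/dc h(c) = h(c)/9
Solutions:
 h(c) = C1*(cos(c) + 1)^(1/18)/(cos(c) - 1)^(1/18)


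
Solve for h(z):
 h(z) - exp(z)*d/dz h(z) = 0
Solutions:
 h(z) = C1*exp(-exp(-z))


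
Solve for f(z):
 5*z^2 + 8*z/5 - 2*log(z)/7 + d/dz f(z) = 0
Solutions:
 f(z) = C1 - 5*z^3/3 - 4*z^2/5 + 2*z*log(z)/7 - 2*z/7


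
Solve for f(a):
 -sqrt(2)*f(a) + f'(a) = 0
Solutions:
 f(a) = C1*exp(sqrt(2)*a)


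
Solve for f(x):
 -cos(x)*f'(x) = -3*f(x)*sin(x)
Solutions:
 f(x) = C1/cos(x)^3


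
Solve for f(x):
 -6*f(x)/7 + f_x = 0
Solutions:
 f(x) = C1*exp(6*x/7)


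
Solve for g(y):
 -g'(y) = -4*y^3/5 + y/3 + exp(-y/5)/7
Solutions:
 g(y) = C1 + y^4/5 - y^2/6 + 5*exp(-y/5)/7


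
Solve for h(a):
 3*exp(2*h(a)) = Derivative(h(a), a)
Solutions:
 h(a) = log(-sqrt(-1/(C1 + 3*a))) - log(2)/2
 h(a) = log(-1/(C1 + 3*a))/2 - log(2)/2


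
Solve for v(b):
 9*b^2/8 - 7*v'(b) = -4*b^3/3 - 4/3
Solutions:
 v(b) = C1 + b^4/21 + 3*b^3/56 + 4*b/21


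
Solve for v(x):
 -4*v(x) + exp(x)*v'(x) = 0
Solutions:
 v(x) = C1*exp(-4*exp(-x))


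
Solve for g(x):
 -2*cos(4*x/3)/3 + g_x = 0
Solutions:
 g(x) = C1 + sin(4*x/3)/2


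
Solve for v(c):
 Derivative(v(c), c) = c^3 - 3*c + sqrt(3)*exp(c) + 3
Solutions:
 v(c) = C1 + c^4/4 - 3*c^2/2 + 3*c + sqrt(3)*exp(c)


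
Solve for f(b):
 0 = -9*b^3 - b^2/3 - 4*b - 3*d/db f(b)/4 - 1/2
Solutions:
 f(b) = C1 - 3*b^4 - 4*b^3/27 - 8*b^2/3 - 2*b/3


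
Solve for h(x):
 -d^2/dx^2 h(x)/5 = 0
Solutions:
 h(x) = C1 + C2*x


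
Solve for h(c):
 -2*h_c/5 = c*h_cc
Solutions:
 h(c) = C1 + C2*c^(3/5)


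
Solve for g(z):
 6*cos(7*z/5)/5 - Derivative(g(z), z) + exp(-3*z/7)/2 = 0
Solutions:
 g(z) = C1 + 6*sin(7*z/5)/7 - 7*exp(-3*z/7)/6


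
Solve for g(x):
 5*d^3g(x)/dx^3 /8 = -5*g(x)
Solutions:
 g(x) = C3*exp(-2*x) + (C1*sin(sqrt(3)*x) + C2*cos(sqrt(3)*x))*exp(x)


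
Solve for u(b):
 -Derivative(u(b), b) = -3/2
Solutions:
 u(b) = C1 + 3*b/2


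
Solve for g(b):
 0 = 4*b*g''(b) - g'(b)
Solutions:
 g(b) = C1 + C2*b^(5/4)


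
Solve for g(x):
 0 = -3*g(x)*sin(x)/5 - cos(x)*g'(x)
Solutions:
 g(x) = C1*cos(x)^(3/5)


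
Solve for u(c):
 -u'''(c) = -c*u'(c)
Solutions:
 u(c) = C1 + Integral(C2*airyai(c) + C3*airybi(c), c)


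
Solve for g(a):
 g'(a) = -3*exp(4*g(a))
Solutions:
 g(a) = log(-I*(1/(C1 + 12*a))^(1/4))
 g(a) = log(I*(1/(C1 + 12*a))^(1/4))
 g(a) = log(-(1/(C1 + 12*a))^(1/4))
 g(a) = log(1/(C1 + 12*a))/4


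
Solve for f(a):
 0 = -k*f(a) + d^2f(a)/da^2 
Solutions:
 f(a) = C1*exp(-a*sqrt(k)) + C2*exp(a*sqrt(k))


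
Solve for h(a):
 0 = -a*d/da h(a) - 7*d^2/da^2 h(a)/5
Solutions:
 h(a) = C1 + C2*erf(sqrt(70)*a/14)


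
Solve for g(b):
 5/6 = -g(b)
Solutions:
 g(b) = -5/6


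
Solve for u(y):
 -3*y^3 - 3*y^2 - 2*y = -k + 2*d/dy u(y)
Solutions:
 u(y) = C1 + k*y/2 - 3*y^4/8 - y^3/2 - y^2/2


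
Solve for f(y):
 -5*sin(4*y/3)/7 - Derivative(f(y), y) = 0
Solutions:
 f(y) = C1 + 15*cos(4*y/3)/28


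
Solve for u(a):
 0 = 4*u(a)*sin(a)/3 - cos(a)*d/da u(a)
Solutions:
 u(a) = C1/cos(a)^(4/3)


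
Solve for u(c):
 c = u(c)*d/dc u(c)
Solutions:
 u(c) = -sqrt(C1 + c^2)
 u(c) = sqrt(C1 + c^2)


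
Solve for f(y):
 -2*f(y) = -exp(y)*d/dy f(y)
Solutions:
 f(y) = C1*exp(-2*exp(-y))


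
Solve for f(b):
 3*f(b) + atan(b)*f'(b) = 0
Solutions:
 f(b) = C1*exp(-3*Integral(1/atan(b), b))


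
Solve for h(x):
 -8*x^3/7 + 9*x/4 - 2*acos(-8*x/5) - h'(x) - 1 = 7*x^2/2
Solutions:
 h(x) = C1 - 2*x^4/7 - 7*x^3/6 + 9*x^2/8 - 2*x*acos(-8*x/5) - x - sqrt(25 - 64*x^2)/4


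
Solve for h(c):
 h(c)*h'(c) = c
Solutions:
 h(c) = -sqrt(C1 + c^2)
 h(c) = sqrt(C1 + c^2)


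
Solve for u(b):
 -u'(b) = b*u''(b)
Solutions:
 u(b) = C1 + C2*log(b)


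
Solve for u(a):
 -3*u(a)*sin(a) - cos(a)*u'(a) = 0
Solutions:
 u(a) = C1*cos(a)^3


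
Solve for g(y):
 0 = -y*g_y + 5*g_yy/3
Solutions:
 g(y) = C1 + C2*erfi(sqrt(30)*y/10)


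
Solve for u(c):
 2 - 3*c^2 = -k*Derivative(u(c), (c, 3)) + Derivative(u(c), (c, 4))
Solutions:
 u(c) = C1 + C2*c + C3*c^2 + C4*exp(c*k) + c^5/(20*k) + c^4/(4*k^2) + c^3*(-1/3 + k^(-2))/k


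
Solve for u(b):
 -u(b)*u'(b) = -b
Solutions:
 u(b) = -sqrt(C1 + b^2)
 u(b) = sqrt(C1 + b^2)


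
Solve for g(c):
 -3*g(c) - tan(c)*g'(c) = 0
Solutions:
 g(c) = C1/sin(c)^3


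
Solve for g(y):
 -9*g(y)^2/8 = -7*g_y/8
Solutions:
 g(y) = -7/(C1 + 9*y)


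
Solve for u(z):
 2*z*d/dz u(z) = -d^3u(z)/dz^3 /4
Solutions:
 u(z) = C1 + Integral(C2*airyai(-2*z) + C3*airybi(-2*z), z)


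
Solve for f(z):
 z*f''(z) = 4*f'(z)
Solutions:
 f(z) = C1 + C2*z^5


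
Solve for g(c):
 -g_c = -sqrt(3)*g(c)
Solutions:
 g(c) = C1*exp(sqrt(3)*c)


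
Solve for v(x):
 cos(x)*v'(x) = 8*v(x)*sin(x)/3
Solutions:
 v(x) = C1/cos(x)^(8/3)


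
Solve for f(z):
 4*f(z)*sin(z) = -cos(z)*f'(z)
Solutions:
 f(z) = C1*cos(z)^4


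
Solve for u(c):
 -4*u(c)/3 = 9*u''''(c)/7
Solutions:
 u(c) = (C1*sin(21^(1/4)*c/3) + C2*cos(21^(1/4)*c/3))*exp(-21^(1/4)*c/3) + (C3*sin(21^(1/4)*c/3) + C4*cos(21^(1/4)*c/3))*exp(21^(1/4)*c/3)


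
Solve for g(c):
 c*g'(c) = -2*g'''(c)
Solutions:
 g(c) = C1 + Integral(C2*airyai(-2^(2/3)*c/2) + C3*airybi(-2^(2/3)*c/2), c)


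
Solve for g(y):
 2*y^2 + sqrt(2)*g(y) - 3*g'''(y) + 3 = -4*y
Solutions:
 g(y) = C3*exp(2^(1/6)*3^(2/3)*y/3) - sqrt(2)*y^2 - 2*sqrt(2)*y + (C1*sin(6^(1/6)*y/2) + C2*cos(6^(1/6)*y/2))*exp(-2^(1/6)*3^(2/3)*y/6) - 3*sqrt(2)/2


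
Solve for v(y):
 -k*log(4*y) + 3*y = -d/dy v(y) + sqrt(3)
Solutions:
 v(y) = C1 + k*y*log(y) - k*y + k*y*log(4) - 3*y^2/2 + sqrt(3)*y


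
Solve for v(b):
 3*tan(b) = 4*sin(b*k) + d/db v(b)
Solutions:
 v(b) = C1 - 4*Piecewise((-cos(b*k)/k, Ne(k, 0)), (0, True)) - 3*log(cos(b))


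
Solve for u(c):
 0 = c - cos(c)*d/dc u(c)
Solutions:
 u(c) = C1 + Integral(c/cos(c), c)


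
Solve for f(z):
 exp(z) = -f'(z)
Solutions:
 f(z) = C1 - exp(z)


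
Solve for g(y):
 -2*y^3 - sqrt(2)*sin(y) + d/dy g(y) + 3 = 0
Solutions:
 g(y) = C1 + y^4/2 - 3*y - sqrt(2)*cos(y)


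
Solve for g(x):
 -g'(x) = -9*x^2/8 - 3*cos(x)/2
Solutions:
 g(x) = C1 + 3*x^3/8 + 3*sin(x)/2


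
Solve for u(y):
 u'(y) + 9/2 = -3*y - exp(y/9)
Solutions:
 u(y) = C1 - 3*y^2/2 - 9*y/2 - 9*exp(y/9)


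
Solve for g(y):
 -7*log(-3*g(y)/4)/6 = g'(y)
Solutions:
 6*Integral(1/(log(-_y) - 2*log(2) + log(3)), (_y, g(y)))/7 = C1 - y


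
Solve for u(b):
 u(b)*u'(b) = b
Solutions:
 u(b) = -sqrt(C1 + b^2)
 u(b) = sqrt(C1 + b^2)


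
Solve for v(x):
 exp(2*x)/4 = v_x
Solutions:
 v(x) = C1 + exp(2*x)/8


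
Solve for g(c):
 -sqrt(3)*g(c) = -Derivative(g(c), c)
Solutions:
 g(c) = C1*exp(sqrt(3)*c)


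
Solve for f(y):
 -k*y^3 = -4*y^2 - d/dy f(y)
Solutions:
 f(y) = C1 + k*y^4/4 - 4*y^3/3


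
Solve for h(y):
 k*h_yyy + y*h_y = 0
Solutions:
 h(y) = C1 + Integral(C2*airyai(y*(-1/k)^(1/3)) + C3*airybi(y*(-1/k)^(1/3)), y)


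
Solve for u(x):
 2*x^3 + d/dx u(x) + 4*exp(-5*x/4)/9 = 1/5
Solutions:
 u(x) = C1 - x^4/2 + x/5 + 16*exp(-5*x/4)/45


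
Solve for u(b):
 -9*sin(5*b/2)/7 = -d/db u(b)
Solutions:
 u(b) = C1 - 18*cos(5*b/2)/35


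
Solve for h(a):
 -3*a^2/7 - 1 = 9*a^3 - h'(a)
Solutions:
 h(a) = C1 + 9*a^4/4 + a^3/7 + a


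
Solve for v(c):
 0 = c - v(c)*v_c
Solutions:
 v(c) = -sqrt(C1 + c^2)
 v(c) = sqrt(C1 + c^2)


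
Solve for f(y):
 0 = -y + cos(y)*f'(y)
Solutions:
 f(y) = C1 + Integral(y/cos(y), y)


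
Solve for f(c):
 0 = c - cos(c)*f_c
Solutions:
 f(c) = C1 + Integral(c/cos(c), c)


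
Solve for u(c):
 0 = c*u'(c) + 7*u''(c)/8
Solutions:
 u(c) = C1 + C2*erf(2*sqrt(7)*c/7)


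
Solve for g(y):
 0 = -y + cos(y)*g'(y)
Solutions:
 g(y) = C1 + Integral(y/cos(y), y)


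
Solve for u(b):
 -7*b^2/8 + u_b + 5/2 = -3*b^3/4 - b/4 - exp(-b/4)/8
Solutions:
 u(b) = C1 - 3*b^4/16 + 7*b^3/24 - b^2/8 - 5*b/2 + exp(-b/4)/2


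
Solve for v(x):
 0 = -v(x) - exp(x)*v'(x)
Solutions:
 v(x) = C1*exp(exp(-x))


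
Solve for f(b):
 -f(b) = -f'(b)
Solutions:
 f(b) = C1*exp(b)


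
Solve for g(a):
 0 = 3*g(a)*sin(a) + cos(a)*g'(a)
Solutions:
 g(a) = C1*cos(a)^3


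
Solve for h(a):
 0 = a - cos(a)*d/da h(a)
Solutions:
 h(a) = C1 + Integral(a/cos(a), a)


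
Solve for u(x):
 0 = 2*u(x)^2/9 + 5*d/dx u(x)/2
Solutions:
 u(x) = 45/(C1 + 4*x)


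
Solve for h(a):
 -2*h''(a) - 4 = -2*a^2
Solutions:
 h(a) = C1 + C2*a + a^4/12 - a^2


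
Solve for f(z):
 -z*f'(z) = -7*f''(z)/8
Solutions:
 f(z) = C1 + C2*erfi(2*sqrt(7)*z/7)


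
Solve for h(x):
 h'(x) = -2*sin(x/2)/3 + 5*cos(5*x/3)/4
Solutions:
 h(x) = C1 + 3*sin(5*x/3)/4 + 4*cos(x/2)/3


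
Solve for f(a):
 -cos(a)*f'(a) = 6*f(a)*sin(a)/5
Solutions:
 f(a) = C1*cos(a)^(6/5)


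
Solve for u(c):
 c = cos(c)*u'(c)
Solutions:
 u(c) = C1 + Integral(c/cos(c), c)


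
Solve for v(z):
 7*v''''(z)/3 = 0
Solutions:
 v(z) = C1 + C2*z + C3*z^2 + C4*z^3


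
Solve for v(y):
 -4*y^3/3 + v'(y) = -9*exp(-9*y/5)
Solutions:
 v(y) = C1 + y^4/3 + 5*exp(-9*y/5)


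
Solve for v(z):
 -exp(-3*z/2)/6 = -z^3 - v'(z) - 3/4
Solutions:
 v(z) = C1 - z^4/4 - 3*z/4 - exp(-3*z/2)/9


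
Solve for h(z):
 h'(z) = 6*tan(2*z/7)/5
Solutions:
 h(z) = C1 - 21*log(cos(2*z/7))/5


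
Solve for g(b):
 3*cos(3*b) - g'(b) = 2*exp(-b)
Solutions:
 g(b) = C1 + sin(3*b) + 2*exp(-b)


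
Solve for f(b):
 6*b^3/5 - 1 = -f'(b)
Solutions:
 f(b) = C1 - 3*b^4/10 + b


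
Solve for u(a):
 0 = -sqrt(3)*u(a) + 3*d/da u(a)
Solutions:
 u(a) = C1*exp(sqrt(3)*a/3)


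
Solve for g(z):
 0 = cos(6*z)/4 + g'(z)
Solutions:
 g(z) = C1 - sin(6*z)/24


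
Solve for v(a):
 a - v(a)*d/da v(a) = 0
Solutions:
 v(a) = -sqrt(C1 + a^2)
 v(a) = sqrt(C1 + a^2)


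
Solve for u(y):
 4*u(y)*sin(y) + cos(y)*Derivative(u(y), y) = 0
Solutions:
 u(y) = C1*cos(y)^4


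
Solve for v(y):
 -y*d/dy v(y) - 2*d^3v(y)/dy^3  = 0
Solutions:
 v(y) = C1 + Integral(C2*airyai(-2^(2/3)*y/2) + C3*airybi(-2^(2/3)*y/2), y)


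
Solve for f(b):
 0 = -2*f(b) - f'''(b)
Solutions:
 f(b) = C3*exp(-2^(1/3)*b) + (C1*sin(2^(1/3)*sqrt(3)*b/2) + C2*cos(2^(1/3)*sqrt(3)*b/2))*exp(2^(1/3)*b/2)


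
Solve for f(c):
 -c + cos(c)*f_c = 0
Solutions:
 f(c) = C1 + Integral(c/cos(c), c)


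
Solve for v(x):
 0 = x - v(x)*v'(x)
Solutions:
 v(x) = -sqrt(C1 + x^2)
 v(x) = sqrt(C1 + x^2)


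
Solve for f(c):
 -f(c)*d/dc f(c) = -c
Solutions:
 f(c) = -sqrt(C1 + c^2)
 f(c) = sqrt(C1 + c^2)


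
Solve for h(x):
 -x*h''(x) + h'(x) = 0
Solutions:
 h(x) = C1 + C2*x^2


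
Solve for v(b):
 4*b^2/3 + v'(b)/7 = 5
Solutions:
 v(b) = C1 - 28*b^3/9 + 35*b


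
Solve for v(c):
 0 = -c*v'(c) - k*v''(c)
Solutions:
 v(c) = C1 + C2*sqrt(k)*erf(sqrt(2)*c*sqrt(1/k)/2)


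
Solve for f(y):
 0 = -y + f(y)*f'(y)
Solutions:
 f(y) = -sqrt(C1 + y^2)
 f(y) = sqrt(C1 + y^2)


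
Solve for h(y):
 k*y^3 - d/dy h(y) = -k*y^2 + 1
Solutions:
 h(y) = C1 + k*y^4/4 + k*y^3/3 - y


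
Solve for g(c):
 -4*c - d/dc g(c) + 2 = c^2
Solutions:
 g(c) = C1 - c^3/3 - 2*c^2 + 2*c


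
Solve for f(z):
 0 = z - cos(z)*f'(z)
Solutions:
 f(z) = C1 + Integral(z/cos(z), z)


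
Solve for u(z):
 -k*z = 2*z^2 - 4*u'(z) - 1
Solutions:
 u(z) = C1 + k*z^2/8 + z^3/6 - z/4


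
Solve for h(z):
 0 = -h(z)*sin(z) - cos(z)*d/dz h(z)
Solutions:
 h(z) = C1*cos(z)


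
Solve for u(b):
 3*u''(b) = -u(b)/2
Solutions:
 u(b) = C1*sin(sqrt(6)*b/6) + C2*cos(sqrt(6)*b/6)


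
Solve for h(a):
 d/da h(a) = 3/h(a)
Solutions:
 h(a) = -sqrt(C1 + 6*a)
 h(a) = sqrt(C1 + 6*a)


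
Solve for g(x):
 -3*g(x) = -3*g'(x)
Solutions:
 g(x) = C1*exp(x)


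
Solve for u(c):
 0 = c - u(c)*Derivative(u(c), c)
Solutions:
 u(c) = -sqrt(C1 + c^2)
 u(c) = sqrt(C1 + c^2)


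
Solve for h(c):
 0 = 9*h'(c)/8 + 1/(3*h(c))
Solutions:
 h(c) = -sqrt(C1 - 48*c)/9
 h(c) = sqrt(C1 - 48*c)/9


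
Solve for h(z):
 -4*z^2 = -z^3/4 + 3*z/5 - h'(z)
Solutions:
 h(z) = C1 - z^4/16 + 4*z^3/3 + 3*z^2/10


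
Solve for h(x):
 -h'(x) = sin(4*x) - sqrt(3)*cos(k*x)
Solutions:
 h(x) = C1 + cos(4*x)/4 + sqrt(3)*sin(k*x)/k


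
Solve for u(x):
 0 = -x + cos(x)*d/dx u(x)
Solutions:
 u(x) = C1 + Integral(x/cos(x), x)


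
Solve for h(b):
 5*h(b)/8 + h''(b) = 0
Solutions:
 h(b) = C1*sin(sqrt(10)*b/4) + C2*cos(sqrt(10)*b/4)


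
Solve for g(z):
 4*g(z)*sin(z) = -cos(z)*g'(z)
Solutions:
 g(z) = C1*cos(z)^4


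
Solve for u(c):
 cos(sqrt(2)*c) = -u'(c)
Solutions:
 u(c) = C1 - sqrt(2)*sin(sqrt(2)*c)/2


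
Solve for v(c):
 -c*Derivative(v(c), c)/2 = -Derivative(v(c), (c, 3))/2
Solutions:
 v(c) = C1 + Integral(C2*airyai(c) + C3*airybi(c), c)


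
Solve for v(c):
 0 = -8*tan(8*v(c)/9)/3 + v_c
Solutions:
 v(c) = -9*asin(C1*exp(64*c/27))/8 + 9*pi/8
 v(c) = 9*asin(C1*exp(64*c/27))/8


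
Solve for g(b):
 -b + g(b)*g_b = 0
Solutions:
 g(b) = -sqrt(C1 + b^2)
 g(b) = sqrt(C1 + b^2)


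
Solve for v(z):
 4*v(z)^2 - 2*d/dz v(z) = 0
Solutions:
 v(z) = -1/(C1 + 2*z)


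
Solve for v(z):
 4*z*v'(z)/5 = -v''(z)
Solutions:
 v(z) = C1 + C2*erf(sqrt(10)*z/5)


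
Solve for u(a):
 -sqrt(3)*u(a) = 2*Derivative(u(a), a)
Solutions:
 u(a) = C1*exp(-sqrt(3)*a/2)


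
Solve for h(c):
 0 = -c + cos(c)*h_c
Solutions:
 h(c) = C1 + Integral(c/cos(c), c)


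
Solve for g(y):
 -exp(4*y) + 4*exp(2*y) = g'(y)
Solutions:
 g(y) = C1 - exp(4*y)/4 + 2*exp(2*y)


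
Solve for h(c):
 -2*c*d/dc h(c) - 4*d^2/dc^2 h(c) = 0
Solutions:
 h(c) = C1 + C2*erf(c/2)


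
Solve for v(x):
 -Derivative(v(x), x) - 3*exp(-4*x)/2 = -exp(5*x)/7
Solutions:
 v(x) = C1 + exp(5*x)/35 + 3*exp(-4*x)/8


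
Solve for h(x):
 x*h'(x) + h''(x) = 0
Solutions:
 h(x) = C1 + C2*erf(sqrt(2)*x/2)


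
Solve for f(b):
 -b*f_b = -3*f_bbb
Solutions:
 f(b) = C1 + Integral(C2*airyai(3^(2/3)*b/3) + C3*airybi(3^(2/3)*b/3), b)


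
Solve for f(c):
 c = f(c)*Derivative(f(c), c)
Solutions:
 f(c) = -sqrt(C1 + c^2)
 f(c) = sqrt(C1 + c^2)


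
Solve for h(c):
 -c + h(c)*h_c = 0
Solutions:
 h(c) = -sqrt(C1 + c^2)
 h(c) = sqrt(C1 + c^2)


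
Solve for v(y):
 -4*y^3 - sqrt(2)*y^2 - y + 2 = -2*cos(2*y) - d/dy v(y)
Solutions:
 v(y) = C1 + y^4 + sqrt(2)*y^3/3 + y^2/2 - 2*y - 2*sin(y)*cos(y)


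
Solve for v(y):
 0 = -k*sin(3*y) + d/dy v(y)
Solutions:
 v(y) = C1 - k*cos(3*y)/3


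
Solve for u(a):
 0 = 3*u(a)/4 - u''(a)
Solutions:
 u(a) = C1*exp(-sqrt(3)*a/2) + C2*exp(sqrt(3)*a/2)


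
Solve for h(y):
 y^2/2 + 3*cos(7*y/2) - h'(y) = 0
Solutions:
 h(y) = C1 + y^3/6 + 6*sin(7*y/2)/7


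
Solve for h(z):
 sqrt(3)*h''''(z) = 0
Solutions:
 h(z) = C1 + C2*z + C3*z^2 + C4*z^3


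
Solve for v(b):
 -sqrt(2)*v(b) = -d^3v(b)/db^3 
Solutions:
 v(b) = C3*exp(2^(1/6)*b) + (C1*sin(2^(1/6)*sqrt(3)*b/2) + C2*cos(2^(1/6)*sqrt(3)*b/2))*exp(-2^(1/6)*b/2)


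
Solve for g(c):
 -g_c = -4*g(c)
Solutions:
 g(c) = C1*exp(4*c)


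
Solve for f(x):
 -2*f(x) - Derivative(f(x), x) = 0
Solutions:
 f(x) = C1*exp(-2*x)


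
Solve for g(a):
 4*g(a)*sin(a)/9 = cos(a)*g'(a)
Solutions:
 g(a) = C1/cos(a)^(4/9)


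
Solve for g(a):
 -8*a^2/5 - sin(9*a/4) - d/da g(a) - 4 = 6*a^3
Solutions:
 g(a) = C1 - 3*a^4/2 - 8*a^3/15 - 4*a + 4*cos(9*a/4)/9


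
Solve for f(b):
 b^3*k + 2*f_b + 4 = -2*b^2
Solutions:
 f(b) = C1 - b^4*k/8 - b^3/3 - 2*b


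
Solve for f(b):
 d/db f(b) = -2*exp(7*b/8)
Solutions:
 f(b) = C1 - 16*exp(7*b/8)/7


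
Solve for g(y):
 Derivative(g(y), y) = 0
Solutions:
 g(y) = C1


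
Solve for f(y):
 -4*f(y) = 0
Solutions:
 f(y) = 0


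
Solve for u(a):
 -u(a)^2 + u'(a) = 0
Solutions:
 u(a) = -1/(C1 + a)


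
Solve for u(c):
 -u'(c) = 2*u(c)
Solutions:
 u(c) = C1*exp(-2*c)


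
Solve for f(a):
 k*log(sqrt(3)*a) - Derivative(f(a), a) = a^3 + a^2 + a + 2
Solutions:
 f(a) = C1 - a^4/4 - a^3/3 - a^2/2 + a*k*log(a) - a*k + a*k*log(3)/2 - 2*a


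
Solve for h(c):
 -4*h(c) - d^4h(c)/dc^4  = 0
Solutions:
 h(c) = (C1*sin(c) + C2*cos(c))*exp(-c) + (C3*sin(c) + C4*cos(c))*exp(c)


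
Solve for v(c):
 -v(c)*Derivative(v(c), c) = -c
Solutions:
 v(c) = -sqrt(C1 + c^2)
 v(c) = sqrt(C1 + c^2)


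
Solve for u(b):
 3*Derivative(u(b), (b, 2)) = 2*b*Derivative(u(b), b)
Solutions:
 u(b) = C1 + C2*erfi(sqrt(3)*b/3)


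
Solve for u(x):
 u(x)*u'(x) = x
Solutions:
 u(x) = -sqrt(C1 + x^2)
 u(x) = sqrt(C1 + x^2)


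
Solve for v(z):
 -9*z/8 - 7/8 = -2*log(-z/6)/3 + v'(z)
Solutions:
 v(z) = C1 - 9*z^2/16 + 2*z*log(-z)/3 + z*(-37 - 16*log(6))/24


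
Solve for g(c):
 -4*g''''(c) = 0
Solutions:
 g(c) = C1 + C2*c + C3*c^2 + C4*c^3


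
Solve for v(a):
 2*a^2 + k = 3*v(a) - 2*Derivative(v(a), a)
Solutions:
 v(a) = C1*exp(3*a/2) + 2*a^2/3 + 8*a/9 + k/3 + 16/27


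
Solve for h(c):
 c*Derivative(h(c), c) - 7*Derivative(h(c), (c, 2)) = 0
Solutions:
 h(c) = C1 + C2*erfi(sqrt(14)*c/14)


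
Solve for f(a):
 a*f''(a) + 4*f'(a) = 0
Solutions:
 f(a) = C1 + C2/a^3


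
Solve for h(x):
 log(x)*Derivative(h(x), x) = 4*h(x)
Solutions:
 h(x) = C1*exp(4*li(x))


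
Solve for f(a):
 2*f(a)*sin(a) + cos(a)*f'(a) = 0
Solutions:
 f(a) = C1*cos(a)^2


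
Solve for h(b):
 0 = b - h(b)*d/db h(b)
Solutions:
 h(b) = -sqrt(C1 + b^2)
 h(b) = sqrt(C1 + b^2)


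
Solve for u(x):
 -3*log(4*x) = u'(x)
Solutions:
 u(x) = C1 - 3*x*log(x) - x*log(64) + 3*x


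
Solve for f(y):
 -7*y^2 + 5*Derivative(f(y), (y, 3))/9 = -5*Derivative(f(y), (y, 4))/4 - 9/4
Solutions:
 f(y) = C1 + C2*y + C3*y^2 + C4*exp(-4*y/9) + 21*y^5/100 - 189*y^4/80 + 1647*y^3/80


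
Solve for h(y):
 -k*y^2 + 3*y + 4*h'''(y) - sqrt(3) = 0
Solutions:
 h(y) = C1 + C2*y + C3*y^2 + k*y^5/240 - y^4/32 + sqrt(3)*y^3/24


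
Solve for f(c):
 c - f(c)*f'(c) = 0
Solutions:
 f(c) = -sqrt(C1 + c^2)
 f(c) = sqrt(C1 + c^2)


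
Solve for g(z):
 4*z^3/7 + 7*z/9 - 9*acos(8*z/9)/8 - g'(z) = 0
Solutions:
 g(z) = C1 + z^4/7 + 7*z^2/18 - 9*z*acos(8*z/9)/8 + 9*sqrt(81 - 64*z^2)/64


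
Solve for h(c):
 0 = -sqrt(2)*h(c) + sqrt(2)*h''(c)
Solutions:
 h(c) = C1*exp(-c) + C2*exp(c)


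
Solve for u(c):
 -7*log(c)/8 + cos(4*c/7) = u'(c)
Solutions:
 u(c) = C1 - 7*c*log(c)/8 + 7*c/8 + 7*sin(4*c/7)/4


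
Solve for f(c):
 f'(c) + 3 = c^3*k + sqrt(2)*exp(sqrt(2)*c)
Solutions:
 f(c) = C1 + c^4*k/4 - 3*c + exp(sqrt(2)*c)


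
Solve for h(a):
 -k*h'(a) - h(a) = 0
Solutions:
 h(a) = C1*exp(-a/k)


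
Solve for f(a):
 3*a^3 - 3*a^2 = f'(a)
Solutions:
 f(a) = C1 + 3*a^4/4 - a^3


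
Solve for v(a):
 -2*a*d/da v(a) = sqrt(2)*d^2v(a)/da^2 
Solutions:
 v(a) = C1 + C2*erf(2^(3/4)*a/2)


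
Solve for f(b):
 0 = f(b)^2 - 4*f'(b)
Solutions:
 f(b) = -4/(C1 + b)


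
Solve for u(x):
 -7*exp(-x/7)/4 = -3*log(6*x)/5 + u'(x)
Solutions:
 u(x) = C1 + 3*x*log(x)/5 + 3*x*(-1 + log(6))/5 + 49*exp(-x/7)/4


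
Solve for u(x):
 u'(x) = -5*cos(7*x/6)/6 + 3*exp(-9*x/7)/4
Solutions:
 u(x) = C1 - 5*sin(7*x/6)/7 - 7*exp(-9*x/7)/12


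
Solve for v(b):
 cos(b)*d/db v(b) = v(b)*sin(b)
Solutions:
 v(b) = C1/cos(b)


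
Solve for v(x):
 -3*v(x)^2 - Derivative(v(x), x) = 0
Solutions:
 v(x) = 1/(C1 + 3*x)


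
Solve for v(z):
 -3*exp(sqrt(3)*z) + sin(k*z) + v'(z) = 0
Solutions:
 v(z) = C1 + sqrt(3)*exp(sqrt(3)*z) + cos(k*z)/k


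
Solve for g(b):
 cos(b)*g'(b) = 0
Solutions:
 g(b) = C1


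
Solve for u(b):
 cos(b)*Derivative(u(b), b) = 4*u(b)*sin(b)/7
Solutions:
 u(b) = C1/cos(b)^(4/7)


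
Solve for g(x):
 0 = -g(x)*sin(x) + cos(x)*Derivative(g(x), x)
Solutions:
 g(x) = C1/cos(x)


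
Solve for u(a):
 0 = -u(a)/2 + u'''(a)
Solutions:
 u(a) = C3*exp(2^(2/3)*a/2) + (C1*sin(2^(2/3)*sqrt(3)*a/4) + C2*cos(2^(2/3)*sqrt(3)*a/4))*exp(-2^(2/3)*a/4)


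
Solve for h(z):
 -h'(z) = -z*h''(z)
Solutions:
 h(z) = C1 + C2*z^2


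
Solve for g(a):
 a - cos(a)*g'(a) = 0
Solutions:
 g(a) = C1 + Integral(a/cos(a), a)


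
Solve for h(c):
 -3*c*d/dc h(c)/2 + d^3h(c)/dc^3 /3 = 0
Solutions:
 h(c) = C1 + Integral(C2*airyai(6^(2/3)*c/2) + C3*airybi(6^(2/3)*c/2), c)


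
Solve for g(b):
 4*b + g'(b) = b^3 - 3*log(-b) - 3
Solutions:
 g(b) = C1 + b^4/4 - 2*b^2 - 3*b*log(-b)


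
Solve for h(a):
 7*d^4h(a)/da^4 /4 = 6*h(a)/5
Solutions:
 h(a) = C1*exp(-24^(1/4)*35^(3/4)*a/35) + C2*exp(24^(1/4)*35^(3/4)*a/35) + C3*sin(24^(1/4)*35^(3/4)*a/35) + C4*cos(24^(1/4)*35^(3/4)*a/35)


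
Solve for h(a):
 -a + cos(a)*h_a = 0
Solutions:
 h(a) = C1 + Integral(a/cos(a), a)


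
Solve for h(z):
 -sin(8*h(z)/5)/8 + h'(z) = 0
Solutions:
 -z/8 + 5*log(cos(8*h(z)/5) - 1)/16 - 5*log(cos(8*h(z)/5) + 1)/16 = C1


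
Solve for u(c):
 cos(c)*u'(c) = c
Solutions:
 u(c) = C1 + Integral(c/cos(c), c)


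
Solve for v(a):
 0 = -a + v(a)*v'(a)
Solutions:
 v(a) = -sqrt(C1 + a^2)
 v(a) = sqrt(C1 + a^2)


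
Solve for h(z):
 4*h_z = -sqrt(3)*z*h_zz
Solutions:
 h(z) = C1 + C2*z^(1 - 4*sqrt(3)/3)


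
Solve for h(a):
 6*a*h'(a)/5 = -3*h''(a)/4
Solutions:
 h(a) = C1 + C2*erf(2*sqrt(5)*a/5)


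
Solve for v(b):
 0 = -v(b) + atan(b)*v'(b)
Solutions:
 v(b) = C1*exp(Integral(1/atan(b), b))


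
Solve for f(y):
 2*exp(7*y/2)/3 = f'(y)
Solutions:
 f(y) = C1 + 4*exp(7*y/2)/21


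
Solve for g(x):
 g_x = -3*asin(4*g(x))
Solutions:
 Integral(1/asin(4*_y), (_y, g(x))) = C1 - 3*x


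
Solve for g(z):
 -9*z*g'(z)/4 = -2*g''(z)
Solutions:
 g(z) = C1 + C2*erfi(3*z/4)


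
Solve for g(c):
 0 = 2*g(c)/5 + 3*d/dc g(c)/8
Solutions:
 g(c) = C1*exp(-16*c/15)


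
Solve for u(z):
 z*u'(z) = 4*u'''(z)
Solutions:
 u(z) = C1 + Integral(C2*airyai(2^(1/3)*z/2) + C3*airybi(2^(1/3)*z/2), z)


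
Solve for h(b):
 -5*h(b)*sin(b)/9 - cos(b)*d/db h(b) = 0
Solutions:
 h(b) = C1*cos(b)^(5/9)


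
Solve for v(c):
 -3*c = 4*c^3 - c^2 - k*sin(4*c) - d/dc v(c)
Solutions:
 v(c) = C1 + c^4 - c^3/3 + 3*c^2/2 + k*cos(4*c)/4


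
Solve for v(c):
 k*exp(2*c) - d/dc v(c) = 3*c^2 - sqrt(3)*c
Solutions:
 v(c) = C1 - c^3 + sqrt(3)*c^2/2 + k*exp(2*c)/2


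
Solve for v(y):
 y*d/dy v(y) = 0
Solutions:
 v(y) = C1


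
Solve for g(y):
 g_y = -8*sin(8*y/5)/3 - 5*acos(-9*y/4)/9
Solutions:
 g(y) = C1 - 5*y*acos(-9*y/4)/9 - 5*sqrt(16 - 81*y^2)/81 + 5*cos(8*y/5)/3


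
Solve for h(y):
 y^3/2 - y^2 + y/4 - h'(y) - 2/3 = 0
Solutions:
 h(y) = C1 + y^4/8 - y^3/3 + y^2/8 - 2*y/3


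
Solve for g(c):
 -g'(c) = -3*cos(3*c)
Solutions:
 g(c) = C1 + sin(3*c)


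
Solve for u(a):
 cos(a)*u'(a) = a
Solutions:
 u(a) = C1 + Integral(a/cos(a), a)


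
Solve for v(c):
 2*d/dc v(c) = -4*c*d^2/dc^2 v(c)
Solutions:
 v(c) = C1 + C2*sqrt(c)


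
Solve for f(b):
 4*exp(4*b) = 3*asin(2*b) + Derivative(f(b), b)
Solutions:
 f(b) = C1 - 3*b*asin(2*b) - 3*sqrt(1 - 4*b^2)/2 + exp(4*b)


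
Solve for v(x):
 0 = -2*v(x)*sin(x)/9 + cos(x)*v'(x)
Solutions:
 v(x) = C1/cos(x)^(2/9)


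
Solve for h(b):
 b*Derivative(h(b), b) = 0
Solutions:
 h(b) = C1


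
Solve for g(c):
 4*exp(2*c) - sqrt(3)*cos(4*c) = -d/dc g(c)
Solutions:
 g(c) = C1 - 2*exp(2*c) + sqrt(3)*sin(4*c)/4


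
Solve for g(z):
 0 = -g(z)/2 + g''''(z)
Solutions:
 g(z) = C1*exp(-2^(3/4)*z/2) + C2*exp(2^(3/4)*z/2) + C3*sin(2^(3/4)*z/2) + C4*cos(2^(3/4)*z/2)


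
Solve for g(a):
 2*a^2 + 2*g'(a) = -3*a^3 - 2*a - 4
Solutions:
 g(a) = C1 - 3*a^4/8 - a^3/3 - a^2/2 - 2*a


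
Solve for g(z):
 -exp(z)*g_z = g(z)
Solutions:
 g(z) = C1*exp(exp(-z))


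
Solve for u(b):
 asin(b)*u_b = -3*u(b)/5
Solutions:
 u(b) = C1*exp(-3*Integral(1/asin(b), b)/5)


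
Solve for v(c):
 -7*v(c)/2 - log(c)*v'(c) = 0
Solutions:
 v(c) = C1*exp(-7*li(c)/2)


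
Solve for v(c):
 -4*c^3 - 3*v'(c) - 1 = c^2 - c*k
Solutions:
 v(c) = C1 - c^4/3 - c^3/9 + c^2*k/6 - c/3


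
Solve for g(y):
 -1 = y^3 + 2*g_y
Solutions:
 g(y) = C1 - y^4/8 - y/2


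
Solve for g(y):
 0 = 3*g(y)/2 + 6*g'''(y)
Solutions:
 g(y) = C3*exp(-2^(1/3)*y/2) + (C1*sin(2^(1/3)*sqrt(3)*y/4) + C2*cos(2^(1/3)*sqrt(3)*y/4))*exp(2^(1/3)*y/4)


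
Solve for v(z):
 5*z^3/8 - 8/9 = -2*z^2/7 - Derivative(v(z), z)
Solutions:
 v(z) = C1 - 5*z^4/32 - 2*z^3/21 + 8*z/9


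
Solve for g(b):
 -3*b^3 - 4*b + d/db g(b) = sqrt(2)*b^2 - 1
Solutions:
 g(b) = C1 + 3*b^4/4 + sqrt(2)*b^3/3 + 2*b^2 - b


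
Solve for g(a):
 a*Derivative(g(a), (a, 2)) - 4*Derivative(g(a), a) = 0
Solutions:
 g(a) = C1 + C2*a^5


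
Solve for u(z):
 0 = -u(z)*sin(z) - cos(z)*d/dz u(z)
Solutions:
 u(z) = C1*cos(z)


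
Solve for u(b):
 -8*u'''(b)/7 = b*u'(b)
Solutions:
 u(b) = C1 + Integral(C2*airyai(-7^(1/3)*b/2) + C3*airybi(-7^(1/3)*b/2), b)


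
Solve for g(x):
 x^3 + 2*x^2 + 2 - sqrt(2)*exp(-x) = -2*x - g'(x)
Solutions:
 g(x) = C1 - x^4/4 - 2*x^3/3 - x^2 - 2*x - sqrt(2)*exp(-x)


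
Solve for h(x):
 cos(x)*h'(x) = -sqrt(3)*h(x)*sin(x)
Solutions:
 h(x) = C1*cos(x)^(sqrt(3))


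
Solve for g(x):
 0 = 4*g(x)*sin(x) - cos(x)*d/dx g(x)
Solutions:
 g(x) = C1/cos(x)^4


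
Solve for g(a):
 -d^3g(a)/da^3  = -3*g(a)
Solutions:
 g(a) = C3*exp(3^(1/3)*a) + (C1*sin(3^(5/6)*a/2) + C2*cos(3^(5/6)*a/2))*exp(-3^(1/3)*a/2)


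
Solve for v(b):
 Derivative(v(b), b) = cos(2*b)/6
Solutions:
 v(b) = C1 + sin(2*b)/12


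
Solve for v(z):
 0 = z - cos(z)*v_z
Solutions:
 v(z) = C1 + Integral(z/cos(z), z)


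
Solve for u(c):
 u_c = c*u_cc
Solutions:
 u(c) = C1 + C2*c^2


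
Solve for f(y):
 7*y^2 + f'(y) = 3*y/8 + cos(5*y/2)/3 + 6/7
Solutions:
 f(y) = C1 - 7*y^3/3 + 3*y^2/16 + 6*y/7 + 2*sin(5*y/2)/15


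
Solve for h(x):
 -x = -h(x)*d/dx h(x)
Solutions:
 h(x) = -sqrt(C1 + x^2)
 h(x) = sqrt(C1 + x^2)


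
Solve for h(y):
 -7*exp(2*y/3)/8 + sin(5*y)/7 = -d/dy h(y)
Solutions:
 h(y) = C1 + 21*exp(2*y/3)/16 + cos(5*y)/35


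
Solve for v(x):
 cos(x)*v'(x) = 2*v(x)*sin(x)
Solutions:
 v(x) = C1/cos(x)^2


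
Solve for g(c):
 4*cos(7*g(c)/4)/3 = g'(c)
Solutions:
 -4*c/3 - 2*log(sin(7*g(c)/4) - 1)/7 + 2*log(sin(7*g(c)/4) + 1)/7 = C1


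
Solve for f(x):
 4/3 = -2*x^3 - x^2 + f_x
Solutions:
 f(x) = C1 + x^4/2 + x^3/3 + 4*x/3


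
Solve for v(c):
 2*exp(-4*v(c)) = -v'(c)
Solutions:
 v(c) = log(-I*(C1 - 8*c)^(1/4))
 v(c) = log(I*(C1 - 8*c)^(1/4))
 v(c) = log(-(C1 - 8*c)^(1/4))
 v(c) = log(C1 - 8*c)/4


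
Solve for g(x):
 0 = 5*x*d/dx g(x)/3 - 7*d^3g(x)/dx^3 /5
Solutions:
 g(x) = C1 + Integral(C2*airyai(105^(2/3)*x/21) + C3*airybi(105^(2/3)*x/21), x)


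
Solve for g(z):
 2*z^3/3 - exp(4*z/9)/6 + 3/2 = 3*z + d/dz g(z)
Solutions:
 g(z) = C1 + z^4/6 - 3*z^2/2 + 3*z/2 - 3*exp(4*z/9)/8


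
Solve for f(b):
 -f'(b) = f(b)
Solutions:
 f(b) = C1*exp(-b)


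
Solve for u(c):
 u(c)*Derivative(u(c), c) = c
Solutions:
 u(c) = -sqrt(C1 + c^2)
 u(c) = sqrt(C1 + c^2)


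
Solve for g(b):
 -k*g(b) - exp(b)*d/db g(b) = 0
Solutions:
 g(b) = C1*exp(k*exp(-b))


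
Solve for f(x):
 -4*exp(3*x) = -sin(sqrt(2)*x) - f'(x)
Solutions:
 f(x) = C1 + 4*exp(3*x)/3 + sqrt(2)*cos(sqrt(2)*x)/2


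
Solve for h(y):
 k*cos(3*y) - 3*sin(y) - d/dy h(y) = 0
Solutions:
 h(y) = C1 + k*sin(3*y)/3 + 3*cos(y)


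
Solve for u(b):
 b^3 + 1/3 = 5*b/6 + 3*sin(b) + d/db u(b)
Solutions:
 u(b) = C1 + b^4/4 - 5*b^2/12 + b/3 + 3*cos(b)


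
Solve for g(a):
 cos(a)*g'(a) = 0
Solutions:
 g(a) = C1


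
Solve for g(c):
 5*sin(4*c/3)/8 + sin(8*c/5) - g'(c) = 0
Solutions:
 g(c) = C1 - 15*cos(4*c/3)/32 - 5*cos(8*c/5)/8


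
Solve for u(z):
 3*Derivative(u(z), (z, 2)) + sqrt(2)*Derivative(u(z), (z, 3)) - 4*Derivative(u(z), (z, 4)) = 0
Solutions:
 u(z) = C1 + C2*z + C3*exp(-sqrt(2)*z/2) + C4*exp(3*sqrt(2)*z/4)


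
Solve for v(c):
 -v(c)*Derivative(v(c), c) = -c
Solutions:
 v(c) = -sqrt(C1 + c^2)
 v(c) = sqrt(C1 + c^2)


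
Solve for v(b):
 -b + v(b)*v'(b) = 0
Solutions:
 v(b) = -sqrt(C1 + b^2)
 v(b) = sqrt(C1 + b^2)


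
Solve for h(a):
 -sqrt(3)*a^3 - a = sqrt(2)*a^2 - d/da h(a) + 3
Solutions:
 h(a) = C1 + sqrt(3)*a^4/4 + sqrt(2)*a^3/3 + a^2/2 + 3*a


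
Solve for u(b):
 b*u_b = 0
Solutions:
 u(b) = C1


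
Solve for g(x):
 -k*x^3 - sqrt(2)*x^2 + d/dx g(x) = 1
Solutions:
 g(x) = C1 + k*x^4/4 + sqrt(2)*x^3/3 + x


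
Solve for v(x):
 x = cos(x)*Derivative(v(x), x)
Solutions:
 v(x) = C1 + Integral(x/cos(x), x)


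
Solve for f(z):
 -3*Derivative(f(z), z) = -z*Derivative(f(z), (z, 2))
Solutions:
 f(z) = C1 + C2*z^4


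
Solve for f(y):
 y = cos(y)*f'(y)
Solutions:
 f(y) = C1 + Integral(y/cos(y), y)


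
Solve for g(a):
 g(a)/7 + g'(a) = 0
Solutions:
 g(a) = C1*exp(-a/7)


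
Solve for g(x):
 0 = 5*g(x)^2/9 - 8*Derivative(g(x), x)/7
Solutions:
 g(x) = -72/(C1 + 35*x)


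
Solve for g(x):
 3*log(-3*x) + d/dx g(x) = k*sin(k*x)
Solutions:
 g(x) = C1 + k*Piecewise((-cos(k*x)/k, Ne(k, 0)), (0, True)) - 3*x*log(-x) - 3*x*log(3) + 3*x


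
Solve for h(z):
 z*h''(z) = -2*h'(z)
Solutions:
 h(z) = C1 + C2/z


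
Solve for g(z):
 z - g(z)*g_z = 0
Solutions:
 g(z) = -sqrt(C1 + z^2)
 g(z) = sqrt(C1 + z^2)


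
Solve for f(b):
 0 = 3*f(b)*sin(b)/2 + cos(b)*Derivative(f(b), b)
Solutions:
 f(b) = C1*cos(b)^(3/2)
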